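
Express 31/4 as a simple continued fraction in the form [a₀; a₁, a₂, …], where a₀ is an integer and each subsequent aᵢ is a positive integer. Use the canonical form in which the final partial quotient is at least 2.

⌊31/4⌋ = 7, remainder 3
⌊4/3⌋ = 1, remainder 1
⌊3/1⌋ = 3, remainder 0

[7; 1, 3]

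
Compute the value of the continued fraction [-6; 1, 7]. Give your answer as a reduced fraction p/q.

Work from the innermost term outward:
Start with 7.
1 + 1/(7/1) = 1 + 1/7 = 8/7
-6 + 1/(8/7) = -6 + 7/8 = -41/8

-41/8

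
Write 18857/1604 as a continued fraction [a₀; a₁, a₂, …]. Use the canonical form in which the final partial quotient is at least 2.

[11; 1, 3, 9, 1, 3, 2, 4]

Run the Euclidean algorithm, recording each quotient:
18857 ÷ 1604 → quotient 11, remainder 1213
1604 ÷ 1213 → quotient 1, remainder 391
1213 ÷ 391 → quotient 3, remainder 40
391 ÷ 40 → quotient 9, remainder 31
40 ÷ 31 → quotient 1, remainder 9
31 ÷ 9 → quotient 3, remainder 4
9 ÷ 4 → quotient 2, remainder 1
4 ÷ 1 → quotient 4, remainder 0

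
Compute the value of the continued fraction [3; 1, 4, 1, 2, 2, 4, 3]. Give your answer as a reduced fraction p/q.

2184/571

Start with 3.
4 + 1/(3/1) = 4 + 1/3 = 13/3
2 + 1/(13/3) = 2 + 3/13 = 29/13
2 + 1/(29/13) = 2 + 13/29 = 71/29
1 + 1/(71/29) = 1 + 29/71 = 100/71
4 + 1/(100/71) = 4 + 71/100 = 471/100
1 + 1/(471/100) = 1 + 100/471 = 571/471
3 + 1/(571/471) = 3 + 471/571 = 2184/571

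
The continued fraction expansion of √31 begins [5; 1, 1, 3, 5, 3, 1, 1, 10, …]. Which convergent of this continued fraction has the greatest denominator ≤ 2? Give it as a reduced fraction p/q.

11/2

List convergents until the denominator exceeds the bound:
a_0 = 5: 5/1  (≤ bound)
a_1 = 1: 6/1  (≤ bound)
a_2 = 1: 11/2  (≤ bound)
a_3 = 3: 39/7  (> 2, stop)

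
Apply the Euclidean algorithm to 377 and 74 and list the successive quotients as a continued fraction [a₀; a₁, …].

[5; 10, 1, 1, 3]

Apply division with remainder until the remainder is 0:
377 = 5·74 + 7, so a_0 = 5
74 = 10·7 + 4, so a_1 = 10
7 = 1·4 + 3, so a_2 = 1
4 = 1·3 + 1, so a_3 = 1
3 = 3·1 + 0, so a_4 = 3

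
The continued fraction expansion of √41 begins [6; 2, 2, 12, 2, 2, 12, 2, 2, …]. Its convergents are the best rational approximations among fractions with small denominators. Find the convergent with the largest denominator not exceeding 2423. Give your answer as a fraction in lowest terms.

2049/320

a_0 = 6: 6/1  (≤ bound)
a_1 = 2: 13/2  (≤ bound)
a_2 = 2: 32/5  (≤ bound)
a_3 = 12: 397/62  (≤ bound)
a_4 = 2: 826/129  (≤ bound)
a_5 = 2: 2049/320  (≤ bound)
a_6 = 12: 25414/3969  (> 2423, stop)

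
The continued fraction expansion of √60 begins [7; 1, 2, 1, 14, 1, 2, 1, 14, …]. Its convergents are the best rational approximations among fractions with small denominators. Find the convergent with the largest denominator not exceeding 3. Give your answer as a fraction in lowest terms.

a_0 = 7: 7/1  (≤ bound)
a_1 = 1: 8/1  (≤ bound)
a_2 = 2: 23/3  (≤ bound)
a_3 = 1: 31/4  (> 3, stop)

23/3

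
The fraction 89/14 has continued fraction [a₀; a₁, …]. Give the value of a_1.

2

⌊89/14⌋ = 6, remainder 5
⌊14/5⌋ = 2, remainder 4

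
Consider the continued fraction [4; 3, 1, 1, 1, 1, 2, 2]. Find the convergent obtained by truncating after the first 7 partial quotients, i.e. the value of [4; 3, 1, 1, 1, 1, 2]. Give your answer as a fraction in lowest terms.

201/47

a_0 = 4: 4/1
a_1 = 3: 13/3
a_2 = 1: 17/4
a_3 = 1: 30/7
a_4 = 1: 47/11
a_5 = 1: 77/18
a_6 = 2: 201/47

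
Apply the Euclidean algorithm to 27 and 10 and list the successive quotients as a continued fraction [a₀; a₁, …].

Run the Euclidean algorithm, recording each quotient:
⌊27/10⌋ = 2, remainder 7
⌊10/7⌋ = 1, remainder 3
⌊7/3⌋ = 2, remainder 1
⌊3/1⌋ = 3, remainder 0

[2; 1, 2, 3]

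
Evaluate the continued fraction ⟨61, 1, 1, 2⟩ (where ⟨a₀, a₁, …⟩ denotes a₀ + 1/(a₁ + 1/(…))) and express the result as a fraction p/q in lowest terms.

308/5

Start with 2.
1 + 1/(2/1) = 1 + 1/2 = 3/2
1 + 1/(3/2) = 1 + 2/3 = 5/3
61 + 1/(5/3) = 61 + 3/5 = 308/5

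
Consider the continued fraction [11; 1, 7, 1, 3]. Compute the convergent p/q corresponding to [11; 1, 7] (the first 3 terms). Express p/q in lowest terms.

95/8

Use the convergent recurrence hₖ = aₖ·hₖ₋₁ + hₖ₋₂ (and likewise for the denominators kₖ):
a_0 = 11: 11/1
a_1 = 1: 12/1
a_2 = 7: 95/8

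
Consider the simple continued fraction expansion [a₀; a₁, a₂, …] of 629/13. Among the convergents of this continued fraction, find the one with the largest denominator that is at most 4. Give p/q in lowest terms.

145/3

a_0 = 48: 48/1  (≤ bound)
a_1 = 2: 97/2  (≤ bound)
a_2 = 1: 145/3  (≤ bound)
a_3 = 1: 242/5  (> 4, stop)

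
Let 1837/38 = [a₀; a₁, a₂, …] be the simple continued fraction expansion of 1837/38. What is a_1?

⌊1837/38⌋ = 48, remainder 13
⌊38/13⌋ = 2, remainder 12

2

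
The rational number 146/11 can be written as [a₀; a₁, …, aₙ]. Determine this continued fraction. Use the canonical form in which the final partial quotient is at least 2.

⌊146/11⌋ = 13, remainder 3
⌊11/3⌋ = 3, remainder 2
⌊3/2⌋ = 1, remainder 1
⌊2/1⌋ = 2, remainder 0

[13; 3, 1, 2]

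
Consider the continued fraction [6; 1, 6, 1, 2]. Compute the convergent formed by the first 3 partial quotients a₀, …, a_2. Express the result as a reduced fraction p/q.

a_0 = 6: 6/1
a_1 = 1: 7/1
a_2 = 6: 48/7

48/7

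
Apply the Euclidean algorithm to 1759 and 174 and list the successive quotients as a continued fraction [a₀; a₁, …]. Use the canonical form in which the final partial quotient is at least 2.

[10; 9, 6, 3]

Apply division with remainder until the remainder is 0:
⌊1759/174⌋ = 10, remainder 19
⌊174/19⌋ = 9, remainder 3
⌊19/3⌋ = 6, remainder 1
⌊3/1⌋ = 3, remainder 0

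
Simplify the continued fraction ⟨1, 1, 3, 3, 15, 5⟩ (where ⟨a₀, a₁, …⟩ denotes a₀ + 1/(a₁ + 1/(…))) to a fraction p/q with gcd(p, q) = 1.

1783/1008

a_0 = 1: 1/1
a_1 = 1: 2/1
a_2 = 3: 7/4
a_3 = 3: 23/13
a_4 = 15: 352/199
a_5 = 5: 1783/1008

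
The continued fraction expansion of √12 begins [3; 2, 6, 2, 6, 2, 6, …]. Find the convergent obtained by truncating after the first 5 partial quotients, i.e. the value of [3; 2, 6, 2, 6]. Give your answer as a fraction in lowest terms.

Build up convergents one term at a time:
a_0 = 3: 3/1
a_1 = 2: 7/2
a_2 = 6: 45/13
a_3 = 2: 97/28
a_4 = 6: 627/181

627/181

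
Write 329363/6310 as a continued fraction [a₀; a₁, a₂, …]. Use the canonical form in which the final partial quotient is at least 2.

Run the Euclidean algorithm, recording each quotient:
329363 ÷ 6310 → quotient 52, remainder 1243
6310 ÷ 1243 → quotient 5, remainder 95
1243 ÷ 95 → quotient 13, remainder 8
95 ÷ 8 → quotient 11, remainder 7
8 ÷ 7 → quotient 1, remainder 1
7 ÷ 1 → quotient 7, remainder 0

[52; 5, 13, 11, 1, 7]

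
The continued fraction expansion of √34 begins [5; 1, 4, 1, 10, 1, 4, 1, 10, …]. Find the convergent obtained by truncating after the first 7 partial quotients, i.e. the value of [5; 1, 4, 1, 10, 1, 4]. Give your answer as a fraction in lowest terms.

a_0 = 5: 5/1
a_1 = 1: 6/1
a_2 = 4: 29/5
a_3 = 1: 35/6
a_4 = 10: 379/65
a_5 = 1: 414/71
a_6 = 4: 2035/349

2035/349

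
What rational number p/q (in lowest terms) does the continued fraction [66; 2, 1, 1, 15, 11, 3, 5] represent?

942711/14198

Start with 5.
3 + 1/(5/1) = 3 + 1/5 = 16/5
11 + 1/(16/5) = 11 + 5/16 = 181/16
15 + 1/(181/16) = 15 + 16/181 = 2731/181
1 + 1/(2731/181) = 1 + 181/2731 = 2912/2731
1 + 1/(2912/2731) = 1 + 2731/2912 = 5643/2912
2 + 1/(5643/2912) = 2 + 2912/5643 = 14198/5643
66 + 1/(14198/5643) = 66 + 5643/14198 = 942711/14198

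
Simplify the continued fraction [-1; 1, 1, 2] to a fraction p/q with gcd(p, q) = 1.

-2/5

Compute successive convergents:
a_0 = -1: -1/1
a_1 = 1: 0/1
a_2 = 1: -1/2
a_3 = 2: -2/5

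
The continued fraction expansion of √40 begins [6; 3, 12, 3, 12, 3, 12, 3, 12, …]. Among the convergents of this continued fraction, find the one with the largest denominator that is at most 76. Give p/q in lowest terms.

234/37

a_0 = 6: 6/1  (≤ bound)
a_1 = 3: 19/3  (≤ bound)
a_2 = 12: 234/37  (≤ bound)
a_3 = 3: 721/114  (> 76, stop)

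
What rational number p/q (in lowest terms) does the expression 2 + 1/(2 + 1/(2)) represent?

12/5

a_0 = 2: 2/1
a_1 = 2: 5/2
a_2 = 2: 12/5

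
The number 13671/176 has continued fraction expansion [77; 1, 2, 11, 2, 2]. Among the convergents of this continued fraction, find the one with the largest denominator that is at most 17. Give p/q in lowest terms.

List convergents until the denominator exceeds the bound:
a_0 = 77: 77/1  (≤ bound)
a_1 = 1: 78/1  (≤ bound)
a_2 = 2: 233/3  (≤ bound)
a_3 = 11: 2641/34  (> 17, stop)

233/3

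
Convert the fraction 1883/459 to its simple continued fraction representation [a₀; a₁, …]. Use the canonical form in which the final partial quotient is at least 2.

1883 = 4·459 + 47, so a_0 = 4
459 = 9·47 + 36, so a_1 = 9
47 = 1·36 + 11, so a_2 = 1
36 = 3·11 + 3, so a_3 = 3
11 = 3·3 + 2, so a_4 = 3
3 = 1·2 + 1, so a_5 = 1
2 = 2·1 + 0, so a_6 = 2

[4; 9, 1, 3, 3, 1, 2]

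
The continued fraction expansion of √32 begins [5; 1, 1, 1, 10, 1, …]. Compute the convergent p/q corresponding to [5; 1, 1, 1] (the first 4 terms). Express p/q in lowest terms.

Start with 1.
1 + 1/(1/1) = 1 + 1/1 = 2/1
1 + 1/(2/1) = 1 + 1/2 = 3/2
5 + 1/(3/2) = 5 + 2/3 = 17/3

17/3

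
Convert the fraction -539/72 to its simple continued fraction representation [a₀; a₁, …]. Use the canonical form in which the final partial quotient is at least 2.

⌊-539/72⌋ = -8, remainder 37
⌊72/37⌋ = 1, remainder 35
⌊37/35⌋ = 1, remainder 2
⌊35/2⌋ = 17, remainder 1
⌊2/1⌋ = 2, remainder 0

[-8; 1, 1, 17, 2]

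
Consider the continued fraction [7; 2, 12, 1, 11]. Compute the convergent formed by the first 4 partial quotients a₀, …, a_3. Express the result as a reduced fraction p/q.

202/27

Starting at the tail and folding back:
Start with 1.
12 + 1/(1/1) = 12 + 1/1 = 13/1
2 + 1/(13/1) = 2 + 1/13 = 27/13
7 + 1/(27/13) = 7 + 13/27 = 202/27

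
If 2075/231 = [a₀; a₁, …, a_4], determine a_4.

3

2075 = 8·231 + 227, so a_0 = 8
231 = 1·227 + 4, so a_1 = 1
227 = 56·4 + 3, so a_2 = 56
4 = 1·3 + 1, so a_3 = 1
3 = 3·1 + 0, so a_4 = 3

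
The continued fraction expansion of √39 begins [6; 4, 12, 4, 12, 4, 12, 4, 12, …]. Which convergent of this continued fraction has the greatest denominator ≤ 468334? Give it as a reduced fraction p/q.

764394/122401

List convergents until the denominator exceeds the bound:
a_0 = 6: 6/1  (≤ bound)
a_1 = 4: 25/4  (≤ bound)
a_2 = 12: 306/49  (≤ bound)
a_3 = 4: 1249/200  (≤ bound)
a_4 = 12: 15294/2449  (≤ bound)
a_5 = 4: 62425/9996  (≤ bound)
a_6 = 12: 764394/122401  (≤ bound)
a_7 = 4: 3120001/499600  (> 468334, stop)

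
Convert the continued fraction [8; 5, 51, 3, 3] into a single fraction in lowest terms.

Start with 3.
3 + 1/(3/1) = 3 + 1/3 = 10/3
51 + 1/(10/3) = 51 + 3/10 = 513/10
5 + 1/(513/10) = 5 + 10/513 = 2575/513
8 + 1/(2575/513) = 8 + 513/2575 = 21113/2575

21113/2575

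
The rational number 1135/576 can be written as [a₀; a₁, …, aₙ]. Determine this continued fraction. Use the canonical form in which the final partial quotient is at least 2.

Run the Euclidean algorithm, recording each quotient:
1135 = 1·576 + 559, so a_0 = 1
576 = 1·559 + 17, so a_1 = 1
559 = 32·17 + 15, so a_2 = 32
17 = 1·15 + 2, so a_3 = 1
15 = 7·2 + 1, so a_4 = 7
2 = 2·1 + 0, so a_5 = 2

[1; 1, 32, 1, 7, 2]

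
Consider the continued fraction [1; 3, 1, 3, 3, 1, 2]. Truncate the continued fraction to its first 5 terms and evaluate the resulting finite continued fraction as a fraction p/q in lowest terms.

62/49

Starting at the tail and folding back:
Start with 3.
3 + 1/(3/1) = 3 + 1/3 = 10/3
1 + 1/(10/3) = 1 + 3/10 = 13/10
3 + 1/(13/10) = 3 + 10/13 = 49/13
1 + 1/(49/13) = 1 + 13/49 = 62/49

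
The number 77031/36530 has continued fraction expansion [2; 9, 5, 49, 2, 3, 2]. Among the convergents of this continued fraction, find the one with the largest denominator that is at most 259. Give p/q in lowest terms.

a_0 = 2: 2/1  (≤ bound)
a_1 = 9: 19/9  (≤ bound)
a_2 = 5: 97/46  (≤ bound)
a_3 = 49: 4772/2263  (> 259, stop)

97/46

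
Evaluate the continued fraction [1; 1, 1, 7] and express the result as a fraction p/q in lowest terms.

23/15

Collapse the nested fraction from the inside out:
Start with 7.
1 + 1/(7/1) = 1 + 1/7 = 8/7
1 + 1/(8/7) = 1 + 7/8 = 15/8
1 + 1/(15/8) = 1 + 8/15 = 23/15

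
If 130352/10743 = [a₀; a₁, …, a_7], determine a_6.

1

Run the Euclidean algorithm, recording each quotient:
130352 = 12·10743 + 1436, so a_0 = 12
10743 = 7·1436 + 691, so a_1 = 7
1436 = 2·691 + 54, so a_2 = 2
691 = 12·54 + 43, so a_3 = 12
54 = 1·43 + 11, so a_4 = 1
43 = 3·11 + 10, so a_5 = 3
11 = 1·10 + 1, so a_6 = 1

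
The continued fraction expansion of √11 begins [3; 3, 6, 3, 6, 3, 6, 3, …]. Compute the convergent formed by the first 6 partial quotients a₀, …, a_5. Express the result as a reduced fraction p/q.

3970/1197

Starting at the tail and folding back:
Start with 3.
6 + 1/(3/1) = 6 + 1/3 = 19/3
3 + 1/(19/3) = 3 + 3/19 = 60/19
6 + 1/(60/19) = 6 + 19/60 = 379/60
3 + 1/(379/60) = 3 + 60/379 = 1197/379
3 + 1/(1197/379) = 3 + 379/1197 = 3970/1197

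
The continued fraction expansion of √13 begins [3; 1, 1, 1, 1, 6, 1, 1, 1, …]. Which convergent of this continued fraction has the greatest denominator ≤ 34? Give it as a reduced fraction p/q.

a_0 = 3: 3/1  (≤ bound)
a_1 = 1: 4/1  (≤ bound)
a_2 = 1: 7/2  (≤ bound)
a_3 = 1: 11/3  (≤ bound)
a_4 = 1: 18/5  (≤ bound)
a_5 = 6: 119/33  (≤ bound)
a_6 = 1: 137/38  (> 34, stop)

119/33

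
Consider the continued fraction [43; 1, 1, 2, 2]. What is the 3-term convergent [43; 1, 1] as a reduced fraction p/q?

87/2

Work from the innermost term outward:
Start with 1.
1 + 1/(1/1) = 1 + 1/1 = 2/1
43 + 1/(2/1) = 43 + 1/2 = 87/2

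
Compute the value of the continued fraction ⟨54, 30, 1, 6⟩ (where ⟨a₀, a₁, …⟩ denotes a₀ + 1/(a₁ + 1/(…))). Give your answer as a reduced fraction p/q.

11671/216

Start with 6.
1 + 1/(6/1) = 1 + 1/6 = 7/6
30 + 1/(7/6) = 30 + 6/7 = 216/7
54 + 1/(216/7) = 54 + 7/216 = 11671/216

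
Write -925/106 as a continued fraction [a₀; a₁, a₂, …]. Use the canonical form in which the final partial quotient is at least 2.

[-9; 3, 1, 1, 1, 9]

Run the Euclidean algorithm, recording each quotient:
⌊-925/106⌋ = -9, remainder 29
⌊106/29⌋ = 3, remainder 19
⌊29/19⌋ = 1, remainder 10
⌊19/10⌋ = 1, remainder 9
⌊10/9⌋ = 1, remainder 1
⌊9/1⌋ = 9, remainder 0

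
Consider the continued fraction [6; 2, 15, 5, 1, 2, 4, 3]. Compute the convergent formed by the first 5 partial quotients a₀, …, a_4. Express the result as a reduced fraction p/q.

Build up convergents one term at a time:
a_0 = 6: 6/1
a_1 = 2: 13/2
a_2 = 15: 201/31
a_3 = 5: 1018/157
a_4 = 1: 1219/188

1219/188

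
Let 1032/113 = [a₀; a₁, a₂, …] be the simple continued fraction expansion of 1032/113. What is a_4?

7

Run the Euclidean algorithm, recording each quotient:
⌊1032/113⌋ = 9, remainder 15
⌊113/15⌋ = 7, remainder 8
⌊15/8⌋ = 1, remainder 7
⌊8/7⌋ = 1, remainder 1
⌊7/1⌋ = 7, remainder 0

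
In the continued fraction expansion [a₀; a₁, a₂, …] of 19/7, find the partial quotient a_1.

19 = 2·7 + 5, so a_0 = 2
7 = 1·5 + 2, so a_1 = 1

1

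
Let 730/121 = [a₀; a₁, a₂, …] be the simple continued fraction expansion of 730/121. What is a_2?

Repeatedly divide and take the remainder:
⌊730/121⌋ = 6, remainder 4
⌊121/4⌋ = 30, remainder 1
⌊4/1⌋ = 4, remainder 0

4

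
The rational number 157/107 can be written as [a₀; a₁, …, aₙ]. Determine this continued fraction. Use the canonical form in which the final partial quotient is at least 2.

[1; 2, 7, 7]

Repeatedly divide and take the remainder:
157 ÷ 107 → quotient 1, remainder 50
107 ÷ 50 → quotient 2, remainder 7
50 ÷ 7 → quotient 7, remainder 1
7 ÷ 1 → quotient 7, remainder 0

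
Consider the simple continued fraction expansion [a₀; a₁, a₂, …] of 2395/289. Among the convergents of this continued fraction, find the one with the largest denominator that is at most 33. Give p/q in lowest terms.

58/7

List convergents until the denominator exceeds the bound:
a_0 = 8: 8/1  (≤ bound)
a_1 = 3: 25/3  (≤ bound)
a_2 = 2: 58/7  (≤ bound)
a_3 = 13: 779/94  (> 33, stop)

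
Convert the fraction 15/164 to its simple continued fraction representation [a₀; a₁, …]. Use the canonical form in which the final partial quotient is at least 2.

[0; 10, 1, 14]

15 ÷ 164 → quotient 0, remainder 15
164 ÷ 15 → quotient 10, remainder 14
15 ÷ 14 → quotient 1, remainder 1
14 ÷ 1 → quotient 14, remainder 0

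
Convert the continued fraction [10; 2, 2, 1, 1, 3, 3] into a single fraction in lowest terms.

Start with 3.
3 + 1/(3/1) = 3 + 1/3 = 10/3
1 + 1/(10/3) = 1 + 3/10 = 13/10
1 + 1/(13/10) = 1 + 10/13 = 23/13
2 + 1/(23/13) = 2 + 13/23 = 59/23
2 + 1/(59/23) = 2 + 23/59 = 141/59
10 + 1/(141/59) = 10 + 59/141 = 1469/141

1469/141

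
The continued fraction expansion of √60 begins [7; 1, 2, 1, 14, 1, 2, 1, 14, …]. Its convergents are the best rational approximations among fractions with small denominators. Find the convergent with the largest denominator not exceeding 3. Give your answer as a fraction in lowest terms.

List convergents until the denominator exceeds the bound:
a_0 = 7: 7/1  (≤ bound)
a_1 = 1: 8/1  (≤ bound)
a_2 = 2: 23/3  (≤ bound)
a_3 = 1: 31/4  (> 3, stop)

23/3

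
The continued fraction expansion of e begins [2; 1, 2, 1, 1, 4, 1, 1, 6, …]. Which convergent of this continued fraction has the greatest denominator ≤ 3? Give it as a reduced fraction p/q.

8/3

List convergents until the denominator exceeds the bound:
a_0 = 2: 2/1  (≤ bound)
a_1 = 1: 3/1  (≤ bound)
a_2 = 2: 8/3  (≤ bound)
a_3 = 1: 11/4  (> 3, stop)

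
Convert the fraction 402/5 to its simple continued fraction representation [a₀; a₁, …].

[80; 2, 2]

Repeatedly divide and take the remainder:
402 ÷ 5 → quotient 80, remainder 2
5 ÷ 2 → quotient 2, remainder 1
2 ÷ 1 → quotient 2, remainder 0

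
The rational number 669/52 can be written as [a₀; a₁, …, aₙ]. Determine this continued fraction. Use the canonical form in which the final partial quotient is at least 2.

Run the Euclidean algorithm, recording each quotient:
669 ÷ 52 → quotient 12, remainder 45
52 ÷ 45 → quotient 1, remainder 7
45 ÷ 7 → quotient 6, remainder 3
7 ÷ 3 → quotient 2, remainder 1
3 ÷ 1 → quotient 3, remainder 0

[12; 1, 6, 2, 3]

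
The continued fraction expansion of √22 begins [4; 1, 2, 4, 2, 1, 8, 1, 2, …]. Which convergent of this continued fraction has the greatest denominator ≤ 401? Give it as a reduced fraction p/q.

1712/365

List convergents until the denominator exceeds the bound:
a_0 = 4: 4/1  (≤ bound)
a_1 = 1: 5/1  (≤ bound)
a_2 = 2: 14/3  (≤ bound)
a_3 = 4: 61/13  (≤ bound)
a_4 = 2: 136/29  (≤ bound)
a_5 = 1: 197/42  (≤ bound)
a_6 = 8: 1712/365  (≤ bound)
a_7 = 1: 1909/407  (> 401, stop)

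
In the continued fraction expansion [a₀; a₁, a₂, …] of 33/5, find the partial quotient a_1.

1

33 ÷ 5 → quotient 6, remainder 3
5 ÷ 3 → quotient 1, remainder 2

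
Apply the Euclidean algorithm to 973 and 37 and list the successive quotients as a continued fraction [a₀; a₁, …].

[26; 3, 2, 1, 3]

Apply division with remainder until the remainder is 0:
⌊973/37⌋ = 26, remainder 11
⌊37/11⌋ = 3, remainder 4
⌊11/4⌋ = 2, remainder 3
⌊4/3⌋ = 1, remainder 1
⌊3/1⌋ = 3, remainder 0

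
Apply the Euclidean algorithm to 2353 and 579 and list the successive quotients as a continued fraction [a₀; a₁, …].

[4; 15, 1, 1, 1, 5, 2]

Repeatedly divide and take the remainder:
2353 = 4·579 + 37, so a_0 = 4
579 = 15·37 + 24, so a_1 = 15
37 = 1·24 + 13, so a_2 = 1
24 = 1·13 + 11, so a_3 = 1
13 = 1·11 + 2, so a_4 = 1
11 = 5·2 + 1, so a_5 = 5
2 = 2·1 + 0, so a_6 = 2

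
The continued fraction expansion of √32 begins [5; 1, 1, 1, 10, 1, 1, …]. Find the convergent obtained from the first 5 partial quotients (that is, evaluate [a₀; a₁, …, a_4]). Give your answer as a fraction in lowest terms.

a_0 = 5: 5/1
a_1 = 1: 6/1
a_2 = 1: 11/2
a_3 = 1: 17/3
a_4 = 10: 181/32

181/32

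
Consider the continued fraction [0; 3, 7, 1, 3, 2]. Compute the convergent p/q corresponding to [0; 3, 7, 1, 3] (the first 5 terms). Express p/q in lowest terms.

a_0 = 0: 0/1
a_1 = 3: 1/3
a_2 = 7: 7/22
a_3 = 1: 8/25
a_4 = 3: 31/97

31/97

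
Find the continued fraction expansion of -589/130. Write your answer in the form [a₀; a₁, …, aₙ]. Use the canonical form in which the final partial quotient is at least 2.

[-5; 2, 7, 1, 1, 1, 2]

-589 = -5·130 + 61, so a_0 = -5
130 = 2·61 + 8, so a_1 = 2
61 = 7·8 + 5, so a_2 = 7
8 = 1·5 + 3, so a_3 = 1
5 = 1·3 + 2, so a_4 = 1
3 = 1·2 + 1, so a_5 = 1
2 = 2·1 + 0, so a_6 = 2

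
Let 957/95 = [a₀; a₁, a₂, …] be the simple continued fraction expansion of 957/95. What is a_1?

13

957 ÷ 95 → quotient 10, remainder 7
95 ÷ 7 → quotient 13, remainder 4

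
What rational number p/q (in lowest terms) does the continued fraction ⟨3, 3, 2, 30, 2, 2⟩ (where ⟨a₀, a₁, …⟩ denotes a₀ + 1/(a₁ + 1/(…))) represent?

Build up convergents one term at a time:
a_0 = 3: 3/1
a_1 = 3: 10/3
a_2 = 2: 23/7
a_3 = 30: 700/213
a_4 = 2: 1423/433
a_5 = 2: 3546/1079

3546/1079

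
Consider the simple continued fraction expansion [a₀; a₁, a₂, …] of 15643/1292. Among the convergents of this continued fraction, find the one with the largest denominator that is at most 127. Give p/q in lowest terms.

a_0 = 12: 12/1  (≤ bound)
a_1 = 9: 109/9  (≤ bound)
a_2 = 3: 339/28  (≤ bound)
a_3 = 2: 787/65  (≤ bound)
a_4 = 1: 1126/93  (≤ bound)
a_5 = 1: 1913/158  (> 127, stop)

1126/93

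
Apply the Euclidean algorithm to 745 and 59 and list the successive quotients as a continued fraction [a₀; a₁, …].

[12; 1, 1, 1, 2, 7]

⌊745/59⌋ = 12, remainder 37
⌊59/37⌋ = 1, remainder 22
⌊37/22⌋ = 1, remainder 15
⌊22/15⌋ = 1, remainder 7
⌊15/7⌋ = 2, remainder 1
⌊7/1⌋ = 7, remainder 0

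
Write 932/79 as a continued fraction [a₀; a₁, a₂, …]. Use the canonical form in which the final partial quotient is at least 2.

[11; 1, 3, 1, 15]

⌊932/79⌋ = 11, remainder 63
⌊79/63⌋ = 1, remainder 16
⌊63/16⌋ = 3, remainder 15
⌊16/15⌋ = 1, remainder 1
⌊15/1⌋ = 15, remainder 0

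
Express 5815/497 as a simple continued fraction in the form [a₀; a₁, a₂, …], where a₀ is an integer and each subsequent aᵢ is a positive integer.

Repeatedly divide and take the remainder:
5815 = 11·497 + 348, so a_0 = 11
497 = 1·348 + 149, so a_1 = 1
348 = 2·149 + 50, so a_2 = 2
149 = 2·50 + 49, so a_3 = 2
50 = 1·49 + 1, so a_4 = 1
49 = 49·1 + 0, so a_5 = 49

[11; 1, 2, 2, 1, 49]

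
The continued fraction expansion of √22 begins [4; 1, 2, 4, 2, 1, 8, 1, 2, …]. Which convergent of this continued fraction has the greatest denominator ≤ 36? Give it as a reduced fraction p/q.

a_0 = 4: 4/1  (≤ bound)
a_1 = 1: 5/1  (≤ bound)
a_2 = 2: 14/3  (≤ bound)
a_3 = 4: 61/13  (≤ bound)
a_4 = 2: 136/29  (≤ bound)
a_5 = 1: 197/42  (> 36, stop)

136/29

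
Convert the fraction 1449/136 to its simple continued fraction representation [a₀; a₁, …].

⌊1449/136⌋ = 10, remainder 89
⌊136/89⌋ = 1, remainder 47
⌊89/47⌋ = 1, remainder 42
⌊47/42⌋ = 1, remainder 5
⌊42/5⌋ = 8, remainder 2
⌊5/2⌋ = 2, remainder 1
⌊2/1⌋ = 2, remainder 0

[10; 1, 1, 1, 8, 2, 2]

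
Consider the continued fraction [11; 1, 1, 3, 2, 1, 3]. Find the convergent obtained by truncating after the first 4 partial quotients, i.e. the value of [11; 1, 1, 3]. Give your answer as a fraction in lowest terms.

Start with 3.
1 + 1/(3/1) = 1 + 1/3 = 4/3
1 + 1/(4/3) = 1 + 3/4 = 7/4
11 + 1/(7/4) = 11 + 4/7 = 81/7

81/7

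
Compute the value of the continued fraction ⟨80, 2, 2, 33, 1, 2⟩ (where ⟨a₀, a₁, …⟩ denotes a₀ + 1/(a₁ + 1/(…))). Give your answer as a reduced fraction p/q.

41085/511

Use the convergent recurrence hₖ = aₖ·hₖ₋₁ + hₖ₋₂ (and likewise for the denominators kₖ):
a_0 = 80: 80/1
a_1 = 2: 161/2
a_2 = 2: 402/5
a_3 = 33: 13427/167
a_4 = 1: 13829/172
a_5 = 2: 41085/511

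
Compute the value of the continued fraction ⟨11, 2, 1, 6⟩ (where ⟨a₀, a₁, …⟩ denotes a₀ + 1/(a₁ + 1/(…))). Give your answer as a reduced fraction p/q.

227/20

Build up convergents one term at a time:
a_0 = 11: 11/1
a_1 = 2: 23/2
a_2 = 1: 34/3
a_3 = 6: 227/20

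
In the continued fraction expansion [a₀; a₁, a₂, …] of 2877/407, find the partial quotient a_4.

6

Apply division with remainder until the remainder is 0:
2877 = 7·407 + 28, so a_0 = 7
407 = 14·28 + 15, so a_1 = 14
28 = 1·15 + 13, so a_2 = 1
15 = 1·13 + 2, so a_3 = 1
13 = 6·2 + 1, so a_4 = 6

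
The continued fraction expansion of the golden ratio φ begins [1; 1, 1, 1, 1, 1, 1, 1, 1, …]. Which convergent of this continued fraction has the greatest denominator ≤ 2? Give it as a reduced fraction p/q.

3/2

a_0 = 1: 1/1  (≤ bound)
a_1 = 1: 2/1  (≤ bound)
a_2 = 1: 3/2  (≤ bound)
a_3 = 1: 5/3  (> 2, stop)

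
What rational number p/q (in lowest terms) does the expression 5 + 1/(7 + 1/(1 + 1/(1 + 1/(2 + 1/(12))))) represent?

Build up convergents one term at a time:
a_0 = 5: 5/1
a_1 = 7: 36/7
a_2 = 1: 41/8
a_3 = 1: 77/15
a_4 = 2: 195/38
a_5 = 12: 2417/471

2417/471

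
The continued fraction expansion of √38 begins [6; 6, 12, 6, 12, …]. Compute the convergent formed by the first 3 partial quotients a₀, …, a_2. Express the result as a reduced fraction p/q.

Starting at the tail and folding back:
Start with 12.
6 + 1/(12/1) = 6 + 1/12 = 73/12
6 + 1/(73/12) = 6 + 12/73 = 450/73

450/73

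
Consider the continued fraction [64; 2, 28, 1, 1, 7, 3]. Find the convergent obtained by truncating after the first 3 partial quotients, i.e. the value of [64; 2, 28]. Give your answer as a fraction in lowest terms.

Use the convergent recurrence hₖ = aₖ·hₖ₋₁ + hₖ₋₂ (and likewise for the denominators kₖ):
a_0 = 64: 64/1
a_1 = 2: 129/2
a_2 = 28: 3676/57

3676/57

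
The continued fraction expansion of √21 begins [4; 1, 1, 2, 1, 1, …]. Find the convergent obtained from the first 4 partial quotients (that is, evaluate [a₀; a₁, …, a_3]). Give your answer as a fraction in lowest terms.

23/5

Use the convergent recurrence hₖ = aₖ·hₖ₋₁ + hₖ₋₂ (and likewise for the denominators kₖ):
a_0 = 4: 4/1
a_1 = 1: 5/1
a_2 = 1: 9/2
a_3 = 2: 23/5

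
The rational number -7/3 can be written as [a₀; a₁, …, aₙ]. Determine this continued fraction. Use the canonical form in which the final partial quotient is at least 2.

[-3; 1, 2]

-7 = -3·3 + 2, so a_0 = -3
3 = 1·2 + 1, so a_1 = 1
2 = 2·1 + 0, so a_2 = 2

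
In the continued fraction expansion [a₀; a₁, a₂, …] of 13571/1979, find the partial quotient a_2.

Run the Euclidean algorithm, recording each quotient:
⌊13571/1979⌋ = 6, remainder 1697
⌊1979/1697⌋ = 1, remainder 282
⌊1697/282⌋ = 6, remainder 5

6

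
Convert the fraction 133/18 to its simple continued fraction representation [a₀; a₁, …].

⌊133/18⌋ = 7, remainder 7
⌊18/7⌋ = 2, remainder 4
⌊7/4⌋ = 1, remainder 3
⌊4/3⌋ = 1, remainder 1
⌊3/1⌋ = 3, remainder 0

[7; 2, 1, 1, 3]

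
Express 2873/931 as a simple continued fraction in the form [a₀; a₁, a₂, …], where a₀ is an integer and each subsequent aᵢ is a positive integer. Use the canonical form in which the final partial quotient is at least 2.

[3; 11, 1, 1, 1, 3, 7]

⌊2873/931⌋ = 3, remainder 80
⌊931/80⌋ = 11, remainder 51
⌊80/51⌋ = 1, remainder 29
⌊51/29⌋ = 1, remainder 22
⌊29/22⌋ = 1, remainder 7
⌊22/7⌋ = 3, remainder 1
⌊7/1⌋ = 7, remainder 0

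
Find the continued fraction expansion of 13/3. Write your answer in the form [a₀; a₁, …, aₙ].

⌊13/3⌋ = 4, remainder 1
⌊3/1⌋ = 3, remainder 0

[4; 3]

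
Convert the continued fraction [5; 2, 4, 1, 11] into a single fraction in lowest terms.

Build up convergents one term at a time:
a_0 = 5: 5/1
a_1 = 2: 11/2
a_2 = 4: 49/9
a_3 = 1: 60/11
a_4 = 11: 709/130

709/130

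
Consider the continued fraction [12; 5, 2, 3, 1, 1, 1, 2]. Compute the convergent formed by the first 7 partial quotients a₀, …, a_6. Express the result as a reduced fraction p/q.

a_0 = 12: 12/1
a_1 = 5: 61/5
a_2 = 2: 134/11
a_3 = 3: 463/38
a_4 = 1: 597/49
a_5 = 1: 1060/87
a_6 = 1: 1657/136

1657/136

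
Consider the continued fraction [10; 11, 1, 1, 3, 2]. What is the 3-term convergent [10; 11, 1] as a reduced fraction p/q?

Starting at the tail and folding back:
Start with 1.
11 + 1/(1/1) = 11 + 1/1 = 12/1
10 + 1/(12/1) = 10 + 1/12 = 121/12

121/12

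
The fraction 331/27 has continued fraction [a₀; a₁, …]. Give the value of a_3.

Repeatedly divide and take the remainder:
331 ÷ 27 → quotient 12, remainder 7
27 ÷ 7 → quotient 3, remainder 6
7 ÷ 6 → quotient 1, remainder 1
6 ÷ 1 → quotient 6, remainder 0

6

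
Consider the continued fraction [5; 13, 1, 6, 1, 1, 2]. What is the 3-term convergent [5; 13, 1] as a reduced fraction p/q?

71/14

a_0 = 5: 5/1
a_1 = 13: 66/13
a_2 = 1: 71/14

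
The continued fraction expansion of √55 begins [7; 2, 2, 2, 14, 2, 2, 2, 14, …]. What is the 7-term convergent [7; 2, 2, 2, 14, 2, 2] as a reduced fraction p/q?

6593/889

Collapse the nested fraction from the inside out:
Start with 2.
2 + 1/(2/1) = 2 + 1/2 = 5/2
14 + 1/(5/2) = 14 + 2/5 = 72/5
2 + 1/(72/5) = 2 + 5/72 = 149/72
2 + 1/(149/72) = 2 + 72/149 = 370/149
2 + 1/(370/149) = 2 + 149/370 = 889/370
7 + 1/(889/370) = 7 + 370/889 = 6593/889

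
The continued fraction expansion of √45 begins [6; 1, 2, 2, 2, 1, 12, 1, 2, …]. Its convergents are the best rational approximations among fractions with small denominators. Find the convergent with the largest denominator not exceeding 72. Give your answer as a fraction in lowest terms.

List convergents until the denominator exceeds the bound:
a_0 = 6: 6/1  (≤ bound)
a_1 = 1: 7/1  (≤ bound)
a_2 = 2: 20/3  (≤ bound)
a_3 = 2: 47/7  (≤ bound)
a_4 = 2: 114/17  (≤ bound)
a_5 = 1: 161/24  (≤ bound)
a_6 = 12: 2046/305  (> 72, stop)

161/24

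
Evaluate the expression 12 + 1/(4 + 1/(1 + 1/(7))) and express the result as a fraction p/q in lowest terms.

476/39

a_0 = 12: 12/1
a_1 = 4: 49/4
a_2 = 1: 61/5
a_3 = 7: 476/39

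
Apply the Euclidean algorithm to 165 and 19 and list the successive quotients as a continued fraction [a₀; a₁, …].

[8; 1, 2, 6]

⌊165/19⌋ = 8, remainder 13
⌊19/13⌋ = 1, remainder 6
⌊13/6⌋ = 2, remainder 1
⌊6/1⌋ = 6, remainder 0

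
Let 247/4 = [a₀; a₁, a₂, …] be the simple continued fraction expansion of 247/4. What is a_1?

1

Apply division with remainder until the remainder is 0:
247 ÷ 4 → quotient 61, remainder 3
4 ÷ 3 → quotient 1, remainder 1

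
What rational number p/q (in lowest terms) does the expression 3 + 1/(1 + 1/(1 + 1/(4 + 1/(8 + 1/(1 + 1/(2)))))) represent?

853/240

Start with 2.
1 + 1/(2/1) = 1 + 1/2 = 3/2
8 + 1/(3/2) = 8 + 2/3 = 26/3
4 + 1/(26/3) = 4 + 3/26 = 107/26
1 + 1/(107/26) = 1 + 26/107 = 133/107
1 + 1/(133/107) = 1 + 107/133 = 240/133
3 + 1/(240/133) = 3 + 133/240 = 853/240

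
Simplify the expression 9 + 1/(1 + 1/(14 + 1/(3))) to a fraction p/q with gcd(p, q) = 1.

a_0 = 9: 9/1
a_1 = 1: 10/1
a_2 = 14: 149/15
a_3 = 3: 457/46

457/46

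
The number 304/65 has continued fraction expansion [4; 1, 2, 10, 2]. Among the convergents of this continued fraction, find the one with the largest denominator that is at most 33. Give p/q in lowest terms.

145/31

List convergents until the denominator exceeds the bound:
a_0 = 4: 4/1  (≤ bound)
a_1 = 1: 5/1  (≤ bound)
a_2 = 2: 14/3  (≤ bound)
a_3 = 10: 145/31  (≤ bound)
a_4 = 2: 304/65  (> 33, stop)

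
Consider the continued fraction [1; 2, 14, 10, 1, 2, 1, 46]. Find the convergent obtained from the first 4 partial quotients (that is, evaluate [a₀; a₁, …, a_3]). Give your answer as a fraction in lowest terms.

433/292

Compute successive convergents:
a_0 = 1: 1/1
a_1 = 2: 3/2
a_2 = 14: 43/29
a_3 = 10: 433/292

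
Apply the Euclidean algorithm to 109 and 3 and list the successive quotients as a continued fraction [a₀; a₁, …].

Run the Euclidean algorithm, recording each quotient:
109 ÷ 3 → quotient 36, remainder 1
3 ÷ 1 → quotient 3, remainder 0

[36; 3]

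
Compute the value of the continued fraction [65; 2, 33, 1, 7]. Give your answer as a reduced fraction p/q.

36021/550

a_0 = 65: 65/1
a_1 = 2: 131/2
a_2 = 33: 4388/67
a_3 = 1: 4519/69
a_4 = 7: 36021/550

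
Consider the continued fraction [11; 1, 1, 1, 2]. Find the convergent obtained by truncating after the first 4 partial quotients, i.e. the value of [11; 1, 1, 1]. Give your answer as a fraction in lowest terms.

Work from the innermost term outward:
Start with 1.
1 + 1/(1/1) = 1 + 1/1 = 2/1
1 + 1/(2/1) = 1 + 1/2 = 3/2
11 + 1/(3/2) = 11 + 2/3 = 35/3

35/3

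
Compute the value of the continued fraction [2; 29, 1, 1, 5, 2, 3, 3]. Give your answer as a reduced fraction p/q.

16403/8065

Build up convergents one term at a time:
a_0 = 2: 2/1
a_1 = 29: 59/29
a_2 = 1: 61/30
a_3 = 1: 120/59
a_4 = 5: 661/325
a_5 = 2: 1442/709
a_6 = 3: 4987/2452
a_7 = 3: 16403/8065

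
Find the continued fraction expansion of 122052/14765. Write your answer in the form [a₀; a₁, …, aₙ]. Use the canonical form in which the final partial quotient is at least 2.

[8; 3, 1, 3, 12, 26, 1, 2]

Run the Euclidean algorithm, recording each quotient:
122052 ÷ 14765 → quotient 8, remainder 3932
14765 ÷ 3932 → quotient 3, remainder 2969
3932 ÷ 2969 → quotient 1, remainder 963
2969 ÷ 963 → quotient 3, remainder 80
963 ÷ 80 → quotient 12, remainder 3
80 ÷ 3 → quotient 26, remainder 2
3 ÷ 2 → quotient 1, remainder 1
2 ÷ 1 → quotient 2, remainder 0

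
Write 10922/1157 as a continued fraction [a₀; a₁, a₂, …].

Repeatedly divide and take the remainder:
10922 = 9·1157 + 509, so a_0 = 9
1157 = 2·509 + 139, so a_1 = 2
509 = 3·139 + 92, so a_2 = 3
139 = 1·92 + 47, so a_3 = 1
92 = 1·47 + 45, so a_4 = 1
47 = 1·45 + 2, so a_5 = 1
45 = 22·2 + 1, so a_6 = 22
2 = 2·1 + 0, so a_7 = 2

[9; 2, 3, 1, 1, 1, 22, 2]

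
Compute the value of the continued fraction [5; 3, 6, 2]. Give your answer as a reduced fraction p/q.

Start with 2.
6 + 1/(2/1) = 6 + 1/2 = 13/2
3 + 1/(13/2) = 3 + 2/13 = 41/13
5 + 1/(41/13) = 5 + 13/41 = 218/41

218/41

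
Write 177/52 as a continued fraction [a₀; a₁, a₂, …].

Run the Euclidean algorithm, recording each quotient:
177 = 3·52 + 21, so a_0 = 3
52 = 2·21 + 10, so a_1 = 2
21 = 2·10 + 1, so a_2 = 2
10 = 10·1 + 0, so a_3 = 10

[3; 2, 2, 10]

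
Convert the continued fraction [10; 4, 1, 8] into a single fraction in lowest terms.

Start with 8.
1 + 1/(8/1) = 1 + 1/8 = 9/8
4 + 1/(9/8) = 4 + 8/9 = 44/9
10 + 1/(44/9) = 10 + 9/44 = 449/44

449/44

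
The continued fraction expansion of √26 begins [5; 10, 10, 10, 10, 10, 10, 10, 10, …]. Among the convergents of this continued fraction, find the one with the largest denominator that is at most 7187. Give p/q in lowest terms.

a_0 = 5: 5/1  (≤ bound)
a_1 = 10: 51/10  (≤ bound)
a_2 = 10: 515/101  (≤ bound)
a_3 = 10: 5201/1020  (≤ bound)
a_4 = 10: 52525/10301  (> 7187, stop)

5201/1020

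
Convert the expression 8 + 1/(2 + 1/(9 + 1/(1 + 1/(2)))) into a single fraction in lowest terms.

Start with 2.
1 + 1/(2/1) = 1 + 1/2 = 3/2
9 + 1/(3/2) = 9 + 2/3 = 29/3
2 + 1/(29/3) = 2 + 3/29 = 61/29
8 + 1/(61/29) = 8 + 29/61 = 517/61

517/61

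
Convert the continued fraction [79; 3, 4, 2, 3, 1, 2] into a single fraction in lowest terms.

28393/358

Starting at the tail and folding back:
Start with 2.
1 + 1/(2/1) = 1 + 1/2 = 3/2
3 + 1/(3/2) = 3 + 2/3 = 11/3
2 + 1/(11/3) = 2 + 3/11 = 25/11
4 + 1/(25/11) = 4 + 11/25 = 111/25
3 + 1/(111/25) = 3 + 25/111 = 358/111
79 + 1/(358/111) = 79 + 111/358 = 28393/358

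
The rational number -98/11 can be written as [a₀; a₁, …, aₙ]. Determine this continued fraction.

[-9; 11]

-98 = -9·11 + 1, so a_0 = -9
11 = 11·1 + 0, so a_1 = 11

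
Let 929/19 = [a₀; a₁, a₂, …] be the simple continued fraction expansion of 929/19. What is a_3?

2

929 ÷ 19 → quotient 48, remainder 17
19 ÷ 17 → quotient 1, remainder 2
17 ÷ 2 → quotient 8, remainder 1
2 ÷ 1 → quotient 2, remainder 0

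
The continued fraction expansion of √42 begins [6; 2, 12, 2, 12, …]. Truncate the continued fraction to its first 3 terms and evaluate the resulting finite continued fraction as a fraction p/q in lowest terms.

162/25

Work from the innermost term outward:
Start with 12.
2 + 1/(12/1) = 2 + 1/12 = 25/12
6 + 1/(25/12) = 6 + 12/25 = 162/25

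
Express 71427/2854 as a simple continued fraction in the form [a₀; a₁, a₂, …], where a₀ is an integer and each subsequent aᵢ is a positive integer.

[25; 37, 15, 2, 2]

⌊71427/2854⌋ = 25, remainder 77
⌊2854/77⌋ = 37, remainder 5
⌊77/5⌋ = 15, remainder 2
⌊5/2⌋ = 2, remainder 1
⌊2/1⌋ = 2, remainder 0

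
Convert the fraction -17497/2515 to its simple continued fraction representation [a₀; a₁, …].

[-7; 23, 3, 2, 15]

-17497 = -7·2515 + 108, so a_0 = -7
2515 = 23·108 + 31, so a_1 = 23
108 = 3·31 + 15, so a_2 = 3
31 = 2·15 + 1, so a_3 = 2
15 = 15·1 + 0, so a_4 = 15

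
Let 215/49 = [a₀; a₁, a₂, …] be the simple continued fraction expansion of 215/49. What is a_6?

2

Repeatedly divide and take the remainder:
⌊215/49⌋ = 4, remainder 19
⌊49/19⌋ = 2, remainder 11
⌊19/11⌋ = 1, remainder 8
⌊11/8⌋ = 1, remainder 3
⌊8/3⌋ = 2, remainder 2
⌊3/2⌋ = 1, remainder 1
⌊2/1⌋ = 2, remainder 0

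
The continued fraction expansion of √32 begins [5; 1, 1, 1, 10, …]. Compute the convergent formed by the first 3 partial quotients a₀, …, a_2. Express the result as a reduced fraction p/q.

11/2

Compute successive convergents:
a_0 = 5: 5/1
a_1 = 1: 6/1
a_2 = 1: 11/2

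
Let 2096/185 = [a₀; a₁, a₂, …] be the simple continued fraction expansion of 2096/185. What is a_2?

Repeatedly divide and take the remainder:
2096 = 11·185 + 61, so a_0 = 11
185 = 3·61 + 2, so a_1 = 3
61 = 30·2 + 1, so a_2 = 30

30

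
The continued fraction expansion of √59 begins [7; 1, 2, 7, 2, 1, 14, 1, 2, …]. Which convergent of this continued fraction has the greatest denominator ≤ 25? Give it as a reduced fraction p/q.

169/22

List convergents until the denominator exceeds the bound:
a_0 = 7: 7/1  (≤ bound)
a_1 = 1: 8/1  (≤ bound)
a_2 = 2: 23/3  (≤ bound)
a_3 = 7: 169/22  (≤ bound)
a_4 = 2: 361/47  (> 25, stop)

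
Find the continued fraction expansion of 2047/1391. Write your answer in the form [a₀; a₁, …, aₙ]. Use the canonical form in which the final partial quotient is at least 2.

[1; 2, 8, 3, 3, 2, 3]

2047 ÷ 1391 → quotient 1, remainder 656
1391 ÷ 656 → quotient 2, remainder 79
656 ÷ 79 → quotient 8, remainder 24
79 ÷ 24 → quotient 3, remainder 7
24 ÷ 7 → quotient 3, remainder 3
7 ÷ 3 → quotient 2, remainder 1
3 ÷ 1 → quotient 3, remainder 0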